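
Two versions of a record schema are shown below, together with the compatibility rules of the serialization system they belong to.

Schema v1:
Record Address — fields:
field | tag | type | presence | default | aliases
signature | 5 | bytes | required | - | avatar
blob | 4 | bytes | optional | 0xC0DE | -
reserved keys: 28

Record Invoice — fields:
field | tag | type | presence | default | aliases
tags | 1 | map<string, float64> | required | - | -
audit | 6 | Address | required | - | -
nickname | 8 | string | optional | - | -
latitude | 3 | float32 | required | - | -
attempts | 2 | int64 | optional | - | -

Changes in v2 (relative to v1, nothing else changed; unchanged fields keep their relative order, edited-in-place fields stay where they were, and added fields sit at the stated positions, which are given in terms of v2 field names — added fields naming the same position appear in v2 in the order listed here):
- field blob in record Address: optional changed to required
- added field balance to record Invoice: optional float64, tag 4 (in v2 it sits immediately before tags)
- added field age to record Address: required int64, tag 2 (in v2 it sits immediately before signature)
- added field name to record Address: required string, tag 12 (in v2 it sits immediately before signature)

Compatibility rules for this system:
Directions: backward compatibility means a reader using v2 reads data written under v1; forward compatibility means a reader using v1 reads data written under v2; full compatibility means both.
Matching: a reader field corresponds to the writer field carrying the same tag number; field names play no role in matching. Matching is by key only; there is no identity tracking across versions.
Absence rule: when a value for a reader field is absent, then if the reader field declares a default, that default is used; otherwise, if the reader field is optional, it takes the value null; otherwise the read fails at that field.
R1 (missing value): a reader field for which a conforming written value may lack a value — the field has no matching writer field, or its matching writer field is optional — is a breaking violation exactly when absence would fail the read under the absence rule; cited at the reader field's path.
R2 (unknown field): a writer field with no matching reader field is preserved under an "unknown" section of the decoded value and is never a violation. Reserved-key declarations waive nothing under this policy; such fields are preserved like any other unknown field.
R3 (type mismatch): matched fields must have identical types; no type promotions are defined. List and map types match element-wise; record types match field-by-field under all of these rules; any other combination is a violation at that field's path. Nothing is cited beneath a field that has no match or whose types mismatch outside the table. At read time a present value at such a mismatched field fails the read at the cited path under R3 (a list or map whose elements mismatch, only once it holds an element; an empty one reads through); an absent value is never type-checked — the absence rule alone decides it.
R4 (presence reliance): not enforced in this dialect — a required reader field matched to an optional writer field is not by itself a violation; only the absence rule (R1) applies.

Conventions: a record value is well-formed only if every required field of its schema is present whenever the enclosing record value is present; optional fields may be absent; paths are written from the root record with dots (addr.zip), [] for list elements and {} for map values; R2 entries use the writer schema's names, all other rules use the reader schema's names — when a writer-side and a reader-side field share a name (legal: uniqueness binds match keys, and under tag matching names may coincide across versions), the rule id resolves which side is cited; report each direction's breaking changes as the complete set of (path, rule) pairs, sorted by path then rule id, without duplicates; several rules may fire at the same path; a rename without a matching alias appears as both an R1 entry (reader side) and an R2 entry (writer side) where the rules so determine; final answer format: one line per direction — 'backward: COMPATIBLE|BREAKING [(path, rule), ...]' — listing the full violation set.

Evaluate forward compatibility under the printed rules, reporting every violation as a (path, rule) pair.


each type pair in Invoice: writer, then reader
checking forward for Invoice: reader v1 against writer v2:
  tags: paired with writer tags (map<string, float64> -> map<string, float64>; writer required)
  audit: paired with writer audit (Address -> Address; writer required)
  nickname: paired with writer nickname (string -> string; writer optional)
  latitude: paired with writer latitude (float32 -> float32; writer required)
  attempts: paired with writer attempts (int64 -> int64; writer optional)
  leftover writer field: balance
  audit.signature: paired with writer audit.signature (bytes -> bytes; writer required)
  audit.blob: paired with writer audit.blob (bytes -> bytes; writer required)
  leftover writer field: audit.age
  leftover writer field: audit.name
  => forward: COMPATIBLE
the rest of the Invoice diff is inert for this question:
  field blob in record Address: optional changed to required -> no rule fires on it in Invoice's dialect; the asked verdict holds
  added field name to record Address: required string, tag 12 (in v2 it sits immediately before signature) -> its effect on Invoice is confined to the backward direction, not asked
  added field age to record Address: required int64, tag 2 (in v2 it sits immediately before signature) -> its effect on Invoice is confined to the backward direction, not asked
  added field balance to record Invoice: optional float64, tag 4 (in v2 it sits immediately before tags) -> no rule fires on it in Invoice's dialect; the asked verdict holds

forward: COMPATIBLE []


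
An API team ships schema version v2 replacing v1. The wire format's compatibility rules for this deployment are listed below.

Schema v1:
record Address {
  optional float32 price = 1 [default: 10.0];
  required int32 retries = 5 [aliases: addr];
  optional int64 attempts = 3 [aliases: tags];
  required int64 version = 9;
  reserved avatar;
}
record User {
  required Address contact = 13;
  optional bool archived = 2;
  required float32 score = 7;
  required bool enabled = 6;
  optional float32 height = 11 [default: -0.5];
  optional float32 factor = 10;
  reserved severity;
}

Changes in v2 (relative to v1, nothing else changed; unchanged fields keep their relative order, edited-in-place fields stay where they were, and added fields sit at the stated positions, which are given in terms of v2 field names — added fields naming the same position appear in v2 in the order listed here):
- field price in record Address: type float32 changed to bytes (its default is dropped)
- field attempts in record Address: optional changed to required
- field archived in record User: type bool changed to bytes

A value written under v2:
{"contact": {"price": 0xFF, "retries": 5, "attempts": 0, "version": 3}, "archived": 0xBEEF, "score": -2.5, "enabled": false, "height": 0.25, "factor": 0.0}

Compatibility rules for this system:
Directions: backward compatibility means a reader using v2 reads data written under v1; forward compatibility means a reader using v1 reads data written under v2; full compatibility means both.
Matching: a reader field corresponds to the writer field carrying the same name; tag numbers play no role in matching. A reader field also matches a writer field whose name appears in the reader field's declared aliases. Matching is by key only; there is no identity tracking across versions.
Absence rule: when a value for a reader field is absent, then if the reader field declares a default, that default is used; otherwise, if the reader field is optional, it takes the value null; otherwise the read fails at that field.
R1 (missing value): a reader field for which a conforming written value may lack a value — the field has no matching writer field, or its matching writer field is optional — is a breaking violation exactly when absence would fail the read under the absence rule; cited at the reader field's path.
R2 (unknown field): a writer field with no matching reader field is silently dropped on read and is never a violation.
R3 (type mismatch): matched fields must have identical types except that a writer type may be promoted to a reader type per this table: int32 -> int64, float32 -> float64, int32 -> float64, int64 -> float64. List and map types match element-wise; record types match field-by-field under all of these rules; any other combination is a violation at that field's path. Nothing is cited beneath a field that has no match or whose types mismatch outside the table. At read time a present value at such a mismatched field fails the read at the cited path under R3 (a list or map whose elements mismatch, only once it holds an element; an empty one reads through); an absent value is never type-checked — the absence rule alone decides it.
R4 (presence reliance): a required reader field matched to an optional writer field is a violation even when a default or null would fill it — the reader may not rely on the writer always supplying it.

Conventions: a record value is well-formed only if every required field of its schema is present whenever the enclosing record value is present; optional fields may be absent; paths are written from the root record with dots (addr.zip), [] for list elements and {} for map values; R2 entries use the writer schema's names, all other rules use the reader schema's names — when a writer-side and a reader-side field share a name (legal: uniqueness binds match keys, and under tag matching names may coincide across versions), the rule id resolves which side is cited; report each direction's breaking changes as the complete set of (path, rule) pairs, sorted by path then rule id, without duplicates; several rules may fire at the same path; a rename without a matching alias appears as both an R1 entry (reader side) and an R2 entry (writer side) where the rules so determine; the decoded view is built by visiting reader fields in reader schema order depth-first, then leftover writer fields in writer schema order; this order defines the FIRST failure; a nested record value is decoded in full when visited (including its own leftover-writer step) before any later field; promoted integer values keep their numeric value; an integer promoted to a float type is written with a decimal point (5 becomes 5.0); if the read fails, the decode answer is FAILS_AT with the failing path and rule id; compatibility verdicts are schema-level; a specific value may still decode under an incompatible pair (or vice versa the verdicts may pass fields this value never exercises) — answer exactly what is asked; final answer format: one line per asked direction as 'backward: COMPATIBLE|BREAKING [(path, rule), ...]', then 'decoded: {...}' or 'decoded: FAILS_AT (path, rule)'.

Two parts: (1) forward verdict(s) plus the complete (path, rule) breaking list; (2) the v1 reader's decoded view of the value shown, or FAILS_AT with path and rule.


forward: BREAKING [(archived, R3), (contact.price, R3)]; decoded: FAILS_AT (contact.price, R3)

the writer's type comes first in each User pair
checking forward for User: reader v1 against writer v2:
  writer required, Address -> Address: reader contact maps from writer contact
  writer optional, bytes -> bool: reader archived maps from writer archived
  writer required, float32 -> float32: reader score maps from writer score
  writer required, bool -> bool: reader enabled maps from writer enabled
  writer optional, float32 -> float32: reader height maps from writer height
  writer optional, float32 -> float32: reader factor maps from writer factor
  writer optional, bytes -> float32: reader contact.price maps from writer contact.price
  writer required, int32 -> int32: reader contact.retries maps from writer contact.retries
  writer required, int64 -> int64: reader contact.attempts maps from writer contact.attempts
  writer required, int64 -> int64: reader contact.version maps from writer contact.version
  violation R3 at archived
  violation R3 at contact.price
  => forward verdict for User: BREAKING, 2 violation(s)
decoding the User value with the v1 reader:
  read fails at contact.price under R3
  => FAILS_AT (contact.price, R3)
the other User changes do not affect what is asked:
  field attempts in record Address: optional changed to required -> its effect on User is confined to the backward direction, not asked


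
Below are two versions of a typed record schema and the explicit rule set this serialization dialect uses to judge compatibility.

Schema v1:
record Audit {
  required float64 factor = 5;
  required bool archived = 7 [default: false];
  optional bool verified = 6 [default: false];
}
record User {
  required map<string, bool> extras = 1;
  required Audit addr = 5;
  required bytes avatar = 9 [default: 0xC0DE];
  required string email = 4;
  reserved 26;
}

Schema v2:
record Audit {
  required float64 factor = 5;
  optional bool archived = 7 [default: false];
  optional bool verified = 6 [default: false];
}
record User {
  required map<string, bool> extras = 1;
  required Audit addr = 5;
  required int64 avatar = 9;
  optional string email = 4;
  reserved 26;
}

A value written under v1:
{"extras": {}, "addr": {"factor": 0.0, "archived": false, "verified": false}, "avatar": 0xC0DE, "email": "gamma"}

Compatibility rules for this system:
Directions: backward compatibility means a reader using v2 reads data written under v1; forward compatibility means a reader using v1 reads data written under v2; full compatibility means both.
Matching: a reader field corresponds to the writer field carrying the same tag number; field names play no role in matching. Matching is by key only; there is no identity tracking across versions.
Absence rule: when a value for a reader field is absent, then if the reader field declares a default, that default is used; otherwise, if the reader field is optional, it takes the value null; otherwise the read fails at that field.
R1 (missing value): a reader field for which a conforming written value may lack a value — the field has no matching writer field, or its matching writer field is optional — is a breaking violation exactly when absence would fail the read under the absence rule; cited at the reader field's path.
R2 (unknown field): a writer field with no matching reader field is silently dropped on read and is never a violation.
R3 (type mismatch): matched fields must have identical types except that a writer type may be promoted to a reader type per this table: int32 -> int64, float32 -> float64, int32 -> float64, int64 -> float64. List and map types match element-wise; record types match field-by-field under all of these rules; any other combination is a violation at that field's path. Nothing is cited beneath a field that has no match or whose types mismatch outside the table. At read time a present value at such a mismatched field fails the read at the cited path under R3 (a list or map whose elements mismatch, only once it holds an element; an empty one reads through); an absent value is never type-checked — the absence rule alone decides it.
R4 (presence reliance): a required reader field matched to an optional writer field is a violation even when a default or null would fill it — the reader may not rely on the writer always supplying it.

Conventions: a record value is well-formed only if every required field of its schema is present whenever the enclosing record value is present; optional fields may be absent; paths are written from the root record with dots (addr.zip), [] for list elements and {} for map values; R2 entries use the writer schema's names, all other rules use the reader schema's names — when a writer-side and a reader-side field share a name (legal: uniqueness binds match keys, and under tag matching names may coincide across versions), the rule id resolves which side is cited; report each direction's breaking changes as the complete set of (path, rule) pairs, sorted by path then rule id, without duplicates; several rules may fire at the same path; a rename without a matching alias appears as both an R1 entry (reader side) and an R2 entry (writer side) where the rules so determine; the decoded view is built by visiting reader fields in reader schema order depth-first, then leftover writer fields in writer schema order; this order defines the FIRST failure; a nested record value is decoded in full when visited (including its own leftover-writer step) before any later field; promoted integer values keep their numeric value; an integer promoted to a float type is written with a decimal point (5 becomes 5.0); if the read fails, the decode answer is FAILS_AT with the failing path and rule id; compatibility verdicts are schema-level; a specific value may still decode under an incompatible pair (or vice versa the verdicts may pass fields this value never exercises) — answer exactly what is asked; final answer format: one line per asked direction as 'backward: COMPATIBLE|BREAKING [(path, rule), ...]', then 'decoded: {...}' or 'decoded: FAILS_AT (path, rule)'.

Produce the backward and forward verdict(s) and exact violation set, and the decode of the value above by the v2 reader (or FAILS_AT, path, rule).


in User below, arrows point writer -> reader
backward pass over User, reader schema v2, writer schema v1:
  map<string, bool> -> map<string, bool>, writer required: extras aligns to extras
  Audit -> Audit, writer required: addr aligns to addr
  bytes -> int64, writer required: avatar aligns to avatar
  string -> string, writer required: email aligns to email
  float64 -> float64, writer required: addr.factor aligns to addr.factor
  bool -> bool, writer required: addr.archived aligns to addr.archived
  bool -> bool, writer optional: addr.verified aligns to addr.verified
  breaking: (avatar, R3)
  backward on User therefore BREAKING (1)
forward pass over User, reader schema v1, writer schema v2:
  map<string, bool> -> map<string, bool>, writer required: extras aligns to extras
  Audit -> Audit, writer required: addr aligns to addr
  int64 -> bytes, writer required: avatar aligns to avatar
  string -> string, writer optional: email aligns to email
  float64 -> float64, writer required: addr.factor aligns to addr.factor
  bool -> bool, writer optional: addr.archived aligns to addr.archived
  bool -> bool, writer optional: addr.verified aligns to addr.verified
  breaking: (addr.archived, R4)
  breaking: (avatar, R3)
  breaking: (email, R1)
  breaking: (email, R4)
  forward on User therefore BREAKING (4)
decoding the User value with the v2 reader:
  extras := {}
  addr.factor := 0.0
  addr.archived := false
  addr.verified := false
  read fails at avatar under R3
  => FAILS_AT (avatar, R3)

backward: BREAKING [(avatar, R3)]; forward: BREAKING [(addr.archived, R4), (avatar, R3), (email, R1), (email, R4)]; decoded: FAILS_AT (avatar, R3)


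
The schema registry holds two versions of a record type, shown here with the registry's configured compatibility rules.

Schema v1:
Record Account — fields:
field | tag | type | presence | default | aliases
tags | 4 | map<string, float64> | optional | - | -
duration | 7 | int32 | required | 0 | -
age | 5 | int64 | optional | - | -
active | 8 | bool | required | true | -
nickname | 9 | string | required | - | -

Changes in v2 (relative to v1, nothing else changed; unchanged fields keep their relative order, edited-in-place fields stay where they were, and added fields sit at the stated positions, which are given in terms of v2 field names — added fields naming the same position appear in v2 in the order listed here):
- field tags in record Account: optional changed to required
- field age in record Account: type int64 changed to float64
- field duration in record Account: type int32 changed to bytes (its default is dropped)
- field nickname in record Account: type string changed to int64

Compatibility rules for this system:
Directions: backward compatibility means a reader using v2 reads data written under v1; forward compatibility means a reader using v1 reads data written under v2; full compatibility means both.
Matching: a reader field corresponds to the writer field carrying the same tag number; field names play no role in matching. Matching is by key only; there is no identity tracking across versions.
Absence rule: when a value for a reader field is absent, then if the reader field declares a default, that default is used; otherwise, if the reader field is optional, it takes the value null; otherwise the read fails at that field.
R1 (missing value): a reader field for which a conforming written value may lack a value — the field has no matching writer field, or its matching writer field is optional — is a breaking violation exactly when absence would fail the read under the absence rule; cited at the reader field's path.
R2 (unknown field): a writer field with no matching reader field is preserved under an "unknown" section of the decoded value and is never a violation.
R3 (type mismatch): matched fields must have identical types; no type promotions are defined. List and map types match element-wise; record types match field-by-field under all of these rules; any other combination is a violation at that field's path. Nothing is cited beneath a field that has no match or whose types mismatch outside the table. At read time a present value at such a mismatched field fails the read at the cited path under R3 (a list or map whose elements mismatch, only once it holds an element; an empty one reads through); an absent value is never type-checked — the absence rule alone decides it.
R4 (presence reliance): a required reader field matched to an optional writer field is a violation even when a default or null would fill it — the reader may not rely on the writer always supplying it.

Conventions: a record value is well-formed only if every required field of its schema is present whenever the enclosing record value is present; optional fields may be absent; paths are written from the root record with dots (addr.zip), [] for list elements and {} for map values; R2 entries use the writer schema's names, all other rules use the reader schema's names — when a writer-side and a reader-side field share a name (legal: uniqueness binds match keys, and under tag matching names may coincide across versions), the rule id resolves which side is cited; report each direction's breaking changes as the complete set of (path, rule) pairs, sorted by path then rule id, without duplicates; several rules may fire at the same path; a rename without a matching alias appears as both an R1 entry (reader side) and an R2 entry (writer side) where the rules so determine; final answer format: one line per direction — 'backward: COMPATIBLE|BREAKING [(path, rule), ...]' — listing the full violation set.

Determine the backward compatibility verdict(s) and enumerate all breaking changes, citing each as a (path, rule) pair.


arrows below run writer -> reader for Account
backward on Account — v2 reading data written by v1:
  map<string, float64> -> map<string, float64>, writer optional: tags aligns to tags
  int32 -> bytes, writer required: duration aligns to duration
  int64 -> float64, writer optional: age aligns to age
  bool -> bool, writer required: active aligns to active
  string -> int64, writer required: nickname aligns to nickname
  violation R3 at age
  violation R3 at duration
  violation R3 at nickname
  violation R1 at tags
  violation R4 at tags
  => backward: BREAKING (5)

backward: BREAKING [(age, R3), (duration, R3), (nickname, R3), (tags, R1), (tags, R4)]


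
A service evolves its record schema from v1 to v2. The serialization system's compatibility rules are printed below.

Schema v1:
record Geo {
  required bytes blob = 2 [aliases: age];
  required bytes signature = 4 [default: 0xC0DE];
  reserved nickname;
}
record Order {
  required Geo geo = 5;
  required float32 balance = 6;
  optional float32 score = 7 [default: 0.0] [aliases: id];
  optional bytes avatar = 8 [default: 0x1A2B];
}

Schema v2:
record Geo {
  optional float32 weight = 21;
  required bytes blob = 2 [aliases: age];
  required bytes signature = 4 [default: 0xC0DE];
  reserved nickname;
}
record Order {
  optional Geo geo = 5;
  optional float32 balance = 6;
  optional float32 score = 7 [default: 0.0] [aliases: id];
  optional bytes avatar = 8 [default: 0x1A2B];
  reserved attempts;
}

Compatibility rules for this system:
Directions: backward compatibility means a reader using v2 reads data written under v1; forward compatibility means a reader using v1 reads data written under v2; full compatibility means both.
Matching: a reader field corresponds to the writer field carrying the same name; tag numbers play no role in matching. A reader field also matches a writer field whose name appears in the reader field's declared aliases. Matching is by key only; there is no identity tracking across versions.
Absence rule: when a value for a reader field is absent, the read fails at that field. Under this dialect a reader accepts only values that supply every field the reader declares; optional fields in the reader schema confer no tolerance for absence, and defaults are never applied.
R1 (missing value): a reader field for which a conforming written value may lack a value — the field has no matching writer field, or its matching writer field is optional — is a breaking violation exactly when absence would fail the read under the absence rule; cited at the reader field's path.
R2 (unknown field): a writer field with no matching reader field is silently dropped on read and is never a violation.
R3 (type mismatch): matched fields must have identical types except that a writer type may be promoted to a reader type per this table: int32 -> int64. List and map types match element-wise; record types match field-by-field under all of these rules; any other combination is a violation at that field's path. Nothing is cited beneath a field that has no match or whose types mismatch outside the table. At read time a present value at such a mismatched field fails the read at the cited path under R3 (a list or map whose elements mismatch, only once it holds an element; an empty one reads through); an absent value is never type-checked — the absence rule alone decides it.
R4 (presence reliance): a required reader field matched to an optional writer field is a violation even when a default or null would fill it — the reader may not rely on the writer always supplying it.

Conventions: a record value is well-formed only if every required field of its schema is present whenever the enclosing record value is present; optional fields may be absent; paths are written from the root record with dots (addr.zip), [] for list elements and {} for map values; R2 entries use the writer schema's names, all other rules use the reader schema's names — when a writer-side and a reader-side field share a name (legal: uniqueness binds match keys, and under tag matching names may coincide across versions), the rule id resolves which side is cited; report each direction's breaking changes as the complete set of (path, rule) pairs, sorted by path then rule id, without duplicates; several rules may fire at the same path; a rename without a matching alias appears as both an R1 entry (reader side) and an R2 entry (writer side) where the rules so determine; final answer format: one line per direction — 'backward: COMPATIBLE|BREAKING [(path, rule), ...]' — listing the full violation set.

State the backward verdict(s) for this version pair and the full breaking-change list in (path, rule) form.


each type pair in Order: writer, then reader
checking backward for Order: reader v2 against writer v1:
  writer required, Geo -> Geo: reader geo maps from writer geo
  writer required, float32 -> float32: reader balance maps from writer balance
  writer optional, float32 -> float32: reader score maps from writer score
  writer optional, bytes -> bytes: reader avatar maps from writer avatar
  geo.weight: no writer match
  writer required, bytes -> bytes: reader geo.blob maps from writer geo.blob
  writer required, bytes -> bytes: reader geo.signature maps from writer geo.signature
  rule R1 violated at avatar
  rule R1 violated at geo.weight
  rule R1 violated at score
  => 3 violation(s): backward is BREAKING for Order
diffs on Order not affecting the asked answer:
  field geo in record Order: required changed to optional -> affects forward compatibility only, which is not asked
  field balance in record Order: required changed to optional -> affects forward compatibility only, which is not asked

backward: BREAKING [(avatar, R1), (geo.weight, R1), (score, R1)]


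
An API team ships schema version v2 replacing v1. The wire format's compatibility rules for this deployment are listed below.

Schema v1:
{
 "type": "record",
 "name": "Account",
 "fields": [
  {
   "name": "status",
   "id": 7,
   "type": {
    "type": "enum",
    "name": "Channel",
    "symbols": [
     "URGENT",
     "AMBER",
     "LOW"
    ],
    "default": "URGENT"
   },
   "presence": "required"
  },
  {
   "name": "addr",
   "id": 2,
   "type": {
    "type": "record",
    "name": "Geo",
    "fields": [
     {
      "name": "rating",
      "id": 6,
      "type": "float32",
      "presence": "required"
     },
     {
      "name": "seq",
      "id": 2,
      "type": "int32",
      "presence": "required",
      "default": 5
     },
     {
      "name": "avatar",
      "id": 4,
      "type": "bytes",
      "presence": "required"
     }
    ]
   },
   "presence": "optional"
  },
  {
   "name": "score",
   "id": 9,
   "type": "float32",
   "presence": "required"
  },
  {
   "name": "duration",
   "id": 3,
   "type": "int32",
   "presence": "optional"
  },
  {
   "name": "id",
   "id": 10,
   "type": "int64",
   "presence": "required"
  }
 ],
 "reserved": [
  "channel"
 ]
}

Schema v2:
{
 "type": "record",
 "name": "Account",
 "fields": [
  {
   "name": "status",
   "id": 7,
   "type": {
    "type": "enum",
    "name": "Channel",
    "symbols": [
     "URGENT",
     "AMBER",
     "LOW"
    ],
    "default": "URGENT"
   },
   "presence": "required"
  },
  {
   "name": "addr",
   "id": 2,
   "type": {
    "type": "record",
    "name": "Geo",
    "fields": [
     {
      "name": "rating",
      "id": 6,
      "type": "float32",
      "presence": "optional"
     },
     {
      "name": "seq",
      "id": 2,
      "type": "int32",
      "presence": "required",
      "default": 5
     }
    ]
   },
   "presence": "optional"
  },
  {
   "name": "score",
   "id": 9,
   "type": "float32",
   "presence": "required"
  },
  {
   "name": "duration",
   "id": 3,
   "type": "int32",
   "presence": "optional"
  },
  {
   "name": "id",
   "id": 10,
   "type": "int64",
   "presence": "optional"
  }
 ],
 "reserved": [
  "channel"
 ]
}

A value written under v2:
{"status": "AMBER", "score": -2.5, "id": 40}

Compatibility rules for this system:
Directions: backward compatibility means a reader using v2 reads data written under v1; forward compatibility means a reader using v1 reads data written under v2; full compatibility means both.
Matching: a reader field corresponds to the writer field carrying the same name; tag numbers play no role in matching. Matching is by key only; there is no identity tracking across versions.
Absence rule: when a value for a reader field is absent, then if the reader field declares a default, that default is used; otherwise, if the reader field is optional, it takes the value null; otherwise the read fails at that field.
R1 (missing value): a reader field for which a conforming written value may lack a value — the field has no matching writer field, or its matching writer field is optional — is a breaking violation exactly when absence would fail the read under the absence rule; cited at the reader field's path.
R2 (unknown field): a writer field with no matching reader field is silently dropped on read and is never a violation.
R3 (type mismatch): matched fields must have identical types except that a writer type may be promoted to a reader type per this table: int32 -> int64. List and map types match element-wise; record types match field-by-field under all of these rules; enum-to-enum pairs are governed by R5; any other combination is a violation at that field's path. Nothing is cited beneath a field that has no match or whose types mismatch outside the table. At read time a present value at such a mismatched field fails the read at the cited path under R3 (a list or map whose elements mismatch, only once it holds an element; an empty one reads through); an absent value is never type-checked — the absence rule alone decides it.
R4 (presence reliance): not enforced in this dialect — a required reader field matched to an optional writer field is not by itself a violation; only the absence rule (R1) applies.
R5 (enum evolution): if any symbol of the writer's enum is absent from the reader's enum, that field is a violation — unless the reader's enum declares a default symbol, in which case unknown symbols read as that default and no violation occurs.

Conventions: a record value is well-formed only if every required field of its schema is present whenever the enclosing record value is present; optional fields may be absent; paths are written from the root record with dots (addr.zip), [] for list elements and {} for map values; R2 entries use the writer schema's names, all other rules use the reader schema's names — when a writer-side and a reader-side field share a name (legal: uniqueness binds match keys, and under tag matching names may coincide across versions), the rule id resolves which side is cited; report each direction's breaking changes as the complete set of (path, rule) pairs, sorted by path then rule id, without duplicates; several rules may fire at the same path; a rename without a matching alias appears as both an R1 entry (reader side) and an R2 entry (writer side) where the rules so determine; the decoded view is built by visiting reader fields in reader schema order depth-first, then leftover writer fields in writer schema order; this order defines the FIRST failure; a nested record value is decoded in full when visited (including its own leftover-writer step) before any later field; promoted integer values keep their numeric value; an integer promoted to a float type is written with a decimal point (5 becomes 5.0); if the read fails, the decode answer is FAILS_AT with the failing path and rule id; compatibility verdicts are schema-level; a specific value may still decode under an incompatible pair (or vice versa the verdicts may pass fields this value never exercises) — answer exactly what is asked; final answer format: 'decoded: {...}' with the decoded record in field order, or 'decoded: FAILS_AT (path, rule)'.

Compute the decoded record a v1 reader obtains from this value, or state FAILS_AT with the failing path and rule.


decoded: {"status": "AMBER", "addr": null, "score": -2.5, "duration": null, "id": 40}

in Account below, arrows point writer -> reader
migrating the Account value to v1:
  status := "AMBER"
  addr := null (absent, optional -> null)
  score := -2.5
  duration := null (absent, optional -> null)
  id := 40
  => decoded: {"status": "AMBER", "addr": null, "score": -2.5, "duration": null, "id": 40}
ruling out the remaining Account differences:
  field id in record Account: required changed to optional -> schema-level compatibility only; this Account value's decode is unchanged
  field rating in record Geo: required changed to optional -> schema-level compatibility only; this Account value's decode is unchanged
  removed field avatar from record Geo -> schema-level compatibility only; this Account value's decode is unchanged


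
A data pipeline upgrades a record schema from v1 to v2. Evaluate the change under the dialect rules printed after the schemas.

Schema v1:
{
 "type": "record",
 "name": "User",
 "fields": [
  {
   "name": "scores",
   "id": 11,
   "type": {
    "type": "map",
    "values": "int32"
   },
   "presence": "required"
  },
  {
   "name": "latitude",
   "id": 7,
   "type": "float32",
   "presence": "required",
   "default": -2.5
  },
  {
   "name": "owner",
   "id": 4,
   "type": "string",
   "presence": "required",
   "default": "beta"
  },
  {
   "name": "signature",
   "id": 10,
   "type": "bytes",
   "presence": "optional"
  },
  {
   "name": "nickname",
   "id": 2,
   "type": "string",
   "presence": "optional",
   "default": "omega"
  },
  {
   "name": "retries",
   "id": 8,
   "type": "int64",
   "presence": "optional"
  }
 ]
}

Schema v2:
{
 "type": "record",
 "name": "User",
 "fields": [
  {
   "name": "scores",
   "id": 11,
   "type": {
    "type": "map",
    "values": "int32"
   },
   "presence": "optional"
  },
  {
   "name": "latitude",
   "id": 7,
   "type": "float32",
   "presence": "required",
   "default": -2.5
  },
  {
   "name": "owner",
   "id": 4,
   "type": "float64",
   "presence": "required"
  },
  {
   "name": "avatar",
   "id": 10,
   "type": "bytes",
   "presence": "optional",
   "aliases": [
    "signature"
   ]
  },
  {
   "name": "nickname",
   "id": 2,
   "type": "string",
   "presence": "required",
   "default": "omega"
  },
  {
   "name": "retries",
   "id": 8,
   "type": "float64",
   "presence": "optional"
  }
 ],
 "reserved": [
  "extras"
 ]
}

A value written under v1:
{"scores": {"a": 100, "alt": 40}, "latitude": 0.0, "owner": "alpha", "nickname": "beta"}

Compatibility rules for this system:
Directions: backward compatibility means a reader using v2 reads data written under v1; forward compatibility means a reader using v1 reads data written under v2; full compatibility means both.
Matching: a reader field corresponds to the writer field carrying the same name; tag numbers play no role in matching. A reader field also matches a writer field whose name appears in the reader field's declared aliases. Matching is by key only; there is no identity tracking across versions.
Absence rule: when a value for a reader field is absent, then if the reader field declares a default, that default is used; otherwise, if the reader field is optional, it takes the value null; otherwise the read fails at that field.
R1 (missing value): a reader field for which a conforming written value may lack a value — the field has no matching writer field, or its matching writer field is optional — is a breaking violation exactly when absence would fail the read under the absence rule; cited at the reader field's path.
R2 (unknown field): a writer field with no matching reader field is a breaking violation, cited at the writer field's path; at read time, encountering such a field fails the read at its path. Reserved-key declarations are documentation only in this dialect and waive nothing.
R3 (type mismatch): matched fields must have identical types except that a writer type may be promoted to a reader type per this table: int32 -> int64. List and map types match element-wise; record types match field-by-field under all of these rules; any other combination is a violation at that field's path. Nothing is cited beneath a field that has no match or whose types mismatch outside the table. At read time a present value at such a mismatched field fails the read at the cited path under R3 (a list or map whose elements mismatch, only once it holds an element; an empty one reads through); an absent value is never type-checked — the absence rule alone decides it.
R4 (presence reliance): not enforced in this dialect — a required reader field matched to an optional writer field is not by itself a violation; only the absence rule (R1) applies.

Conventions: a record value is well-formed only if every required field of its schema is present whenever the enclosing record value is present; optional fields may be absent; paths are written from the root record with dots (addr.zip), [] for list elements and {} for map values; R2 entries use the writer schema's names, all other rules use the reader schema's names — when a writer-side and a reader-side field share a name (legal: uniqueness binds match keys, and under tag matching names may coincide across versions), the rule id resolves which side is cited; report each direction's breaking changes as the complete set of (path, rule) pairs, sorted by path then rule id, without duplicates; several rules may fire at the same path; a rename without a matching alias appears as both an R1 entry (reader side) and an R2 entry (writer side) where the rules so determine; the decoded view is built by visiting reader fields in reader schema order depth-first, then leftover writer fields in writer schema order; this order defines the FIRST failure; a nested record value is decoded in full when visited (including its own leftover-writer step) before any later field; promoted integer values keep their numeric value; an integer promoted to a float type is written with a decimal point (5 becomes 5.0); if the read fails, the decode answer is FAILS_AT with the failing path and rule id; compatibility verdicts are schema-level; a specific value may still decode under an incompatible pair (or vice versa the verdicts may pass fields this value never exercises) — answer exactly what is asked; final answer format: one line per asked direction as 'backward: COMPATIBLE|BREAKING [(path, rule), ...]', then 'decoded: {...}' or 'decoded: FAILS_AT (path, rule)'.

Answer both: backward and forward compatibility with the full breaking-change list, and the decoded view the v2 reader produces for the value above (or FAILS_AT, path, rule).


each type pair in User: writer, then reader
backward for User (reader v2, writer v1):
  scores: map<string, int32> -> map<string, int32>, writer required; from scores
  latitude: float32 -> float32, writer required; from latitude
  owner: string -> float64, writer required; from owner
  avatar: bytes -> bytes, writer optional; from signature
  nickname: string -> string, writer optional; from nickname
  retries: int64 -> float64, writer optional; from retries
  R3 fires at owner
  R3 fires at retries
  => 2 violation(s): backward is BREAKING for User
forward for User (reader v1, writer v2):
  scores: map<string, int32> -> map<string, int32>, writer optional; from scores
  latitude: float32 -> float32, writer required; from latitude
  owner: float64 -> string, writer required; from owner
  signature has no writer counterpart
  nickname: string -> string, writer required; from nickname
  retries: float64 -> int64, writer optional; from retries
  writer field avatar has no reader counterpart
  R2 fires at avatar
  R3 fires at owner
  R3 fires at retries
  R1 fires at scores
  => 4 violation(s): forward is BREAKING for User
decode walk for User under reader schema v2:
  scores := {"a": 100, "alt": 40}
  latitude := 0.0
  read fails at owner under R3
  => FAILS_AT (owner, R3)

backward: BREAKING [(owner, R3), (retries, R3)]; forward: BREAKING [(avatar, R2), (owner, R3), (retries, R3), (scores, R1)]; decoded: FAILS_AT (owner, R3)
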